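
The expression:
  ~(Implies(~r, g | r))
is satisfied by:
  {g: False, r: False}


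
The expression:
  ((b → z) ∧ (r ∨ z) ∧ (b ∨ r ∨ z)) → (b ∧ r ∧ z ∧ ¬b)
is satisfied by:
  {b: True, z: False, r: False}
  {b: False, z: False, r: False}
  {r: True, b: True, z: False}


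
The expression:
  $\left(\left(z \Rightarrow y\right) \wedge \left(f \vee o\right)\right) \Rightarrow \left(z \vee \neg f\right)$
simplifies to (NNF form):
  $z \vee \neg f$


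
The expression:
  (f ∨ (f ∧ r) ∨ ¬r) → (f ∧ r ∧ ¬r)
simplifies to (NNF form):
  r ∧ ¬f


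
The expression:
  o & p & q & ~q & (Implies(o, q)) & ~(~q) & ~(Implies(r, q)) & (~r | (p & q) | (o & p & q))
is never true.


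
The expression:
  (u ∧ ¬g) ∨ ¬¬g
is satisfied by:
  {g: True, u: True}
  {g: True, u: False}
  {u: True, g: False}


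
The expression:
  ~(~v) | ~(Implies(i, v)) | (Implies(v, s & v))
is always true.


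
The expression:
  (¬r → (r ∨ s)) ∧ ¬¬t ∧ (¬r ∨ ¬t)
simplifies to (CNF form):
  s ∧ t ∧ ¬r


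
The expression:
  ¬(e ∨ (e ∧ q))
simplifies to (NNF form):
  ¬e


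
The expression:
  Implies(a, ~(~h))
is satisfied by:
  {h: True, a: False}
  {a: False, h: False}
  {a: True, h: True}


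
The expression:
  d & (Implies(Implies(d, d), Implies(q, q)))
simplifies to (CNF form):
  d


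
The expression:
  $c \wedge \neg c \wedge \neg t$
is never true.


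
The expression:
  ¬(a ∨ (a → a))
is never true.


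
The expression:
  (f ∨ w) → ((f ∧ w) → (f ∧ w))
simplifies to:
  True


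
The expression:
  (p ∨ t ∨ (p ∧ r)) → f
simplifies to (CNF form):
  (f ∨ ¬p) ∧ (f ∨ ¬t)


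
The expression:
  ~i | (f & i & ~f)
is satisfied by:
  {i: False}


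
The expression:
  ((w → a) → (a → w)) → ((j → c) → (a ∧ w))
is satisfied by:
  {a: True, j: True, c: False}
  {a: True, c: False, j: False}
  {a: True, j: True, c: True}
  {a: True, c: True, j: False}
  {j: True, c: False, a: False}


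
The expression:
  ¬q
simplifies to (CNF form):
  ¬q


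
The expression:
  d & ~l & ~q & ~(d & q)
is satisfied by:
  {d: True, q: False, l: False}


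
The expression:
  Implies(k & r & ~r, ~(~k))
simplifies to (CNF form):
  True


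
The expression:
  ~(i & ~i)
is always true.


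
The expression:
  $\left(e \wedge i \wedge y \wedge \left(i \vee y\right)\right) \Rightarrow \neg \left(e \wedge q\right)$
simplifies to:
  $\neg e \vee \neg i \vee \neg q \vee \neg y$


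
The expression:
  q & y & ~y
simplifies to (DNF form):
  False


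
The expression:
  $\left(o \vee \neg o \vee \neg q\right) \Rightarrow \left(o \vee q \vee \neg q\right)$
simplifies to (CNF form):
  $\text{True}$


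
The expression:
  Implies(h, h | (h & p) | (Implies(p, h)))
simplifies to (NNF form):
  True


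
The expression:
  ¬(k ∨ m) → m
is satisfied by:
  {k: True, m: True}
  {k: True, m: False}
  {m: True, k: False}


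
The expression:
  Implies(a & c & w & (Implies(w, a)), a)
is always true.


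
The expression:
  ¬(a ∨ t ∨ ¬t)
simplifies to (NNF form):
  False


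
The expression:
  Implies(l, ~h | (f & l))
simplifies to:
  f | ~h | ~l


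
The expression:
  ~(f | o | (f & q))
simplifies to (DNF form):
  ~f & ~o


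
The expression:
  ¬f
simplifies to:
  ¬f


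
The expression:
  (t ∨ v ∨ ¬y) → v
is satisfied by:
  {y: True, v: True, t: False}
  {v: True, t: False, y: False}
  {y: True, v: True, t: True}
  {v: True, t: True, y: False}
  {y: True, t: False, v: False}


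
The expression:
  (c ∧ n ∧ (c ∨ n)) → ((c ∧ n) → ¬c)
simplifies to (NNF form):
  ¬c ∨ ¬n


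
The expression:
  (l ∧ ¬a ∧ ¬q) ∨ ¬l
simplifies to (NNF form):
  (¬a ∧ ¬q) ∨ ¬l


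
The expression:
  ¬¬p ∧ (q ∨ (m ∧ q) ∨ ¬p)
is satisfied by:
  {p: True, q: True}


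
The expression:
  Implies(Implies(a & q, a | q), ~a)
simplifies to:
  ~a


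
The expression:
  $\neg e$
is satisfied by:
  {e: False}


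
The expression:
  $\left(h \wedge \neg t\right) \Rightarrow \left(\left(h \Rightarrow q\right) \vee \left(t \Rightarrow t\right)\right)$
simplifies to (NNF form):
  $\text{True}$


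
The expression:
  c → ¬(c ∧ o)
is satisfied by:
  {c: False, o: False}
  {o: True, c: False}
  {c: True, o: False}


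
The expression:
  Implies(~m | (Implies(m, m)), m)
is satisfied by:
  {m: True}


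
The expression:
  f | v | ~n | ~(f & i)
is always true.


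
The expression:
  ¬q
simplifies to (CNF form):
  ¬q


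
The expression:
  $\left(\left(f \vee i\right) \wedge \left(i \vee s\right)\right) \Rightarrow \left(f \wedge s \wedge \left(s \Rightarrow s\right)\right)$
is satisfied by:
  {s: True, f: True, i: False}
  {s: True, f: False, i: False}
  {f: True, s: False, i: False}
  {s: False, f: False, i: False}
  {i: True, s: True, f: True}


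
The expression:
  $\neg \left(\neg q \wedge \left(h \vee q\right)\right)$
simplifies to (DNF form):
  $q \vee \neg h$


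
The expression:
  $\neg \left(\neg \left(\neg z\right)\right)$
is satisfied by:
  {z: False}


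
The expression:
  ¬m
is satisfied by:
  {m: False}


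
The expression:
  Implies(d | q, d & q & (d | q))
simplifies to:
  (d & q) | (~d & ~q)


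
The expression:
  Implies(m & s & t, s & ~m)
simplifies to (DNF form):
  ~m | ~s | ~t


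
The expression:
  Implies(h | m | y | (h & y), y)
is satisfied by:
  {y: True, m: False, h: False}
  {y: True, h: True, m: False}
  {y: True, m: True, h: False}
  {y: True, h: True, m: True}
  {h: False, m: False, y: False}


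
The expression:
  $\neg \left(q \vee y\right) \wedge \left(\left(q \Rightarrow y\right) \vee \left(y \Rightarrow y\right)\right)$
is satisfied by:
  {q: False, y: False}


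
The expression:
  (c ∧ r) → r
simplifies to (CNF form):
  True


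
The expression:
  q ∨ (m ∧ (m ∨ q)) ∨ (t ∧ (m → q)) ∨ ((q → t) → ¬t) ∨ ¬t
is always true.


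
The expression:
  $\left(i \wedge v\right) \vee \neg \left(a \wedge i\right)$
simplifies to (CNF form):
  $v \vee \neg a \vee \neg i$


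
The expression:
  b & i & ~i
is never true.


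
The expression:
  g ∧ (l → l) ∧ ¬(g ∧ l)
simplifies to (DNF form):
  g ∧ ¬l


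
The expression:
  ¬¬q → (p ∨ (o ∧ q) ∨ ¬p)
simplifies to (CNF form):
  True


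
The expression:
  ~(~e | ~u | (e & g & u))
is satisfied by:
  {e: True, u: True, g: False}


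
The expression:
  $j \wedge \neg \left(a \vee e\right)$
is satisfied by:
  {j: True, e: False, a: False}


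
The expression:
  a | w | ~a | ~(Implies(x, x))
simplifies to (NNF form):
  True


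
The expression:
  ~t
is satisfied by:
  {t: False}


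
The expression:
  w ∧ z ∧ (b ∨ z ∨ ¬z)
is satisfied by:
  {z: True, w: True}


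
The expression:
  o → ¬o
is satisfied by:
  {o: False}


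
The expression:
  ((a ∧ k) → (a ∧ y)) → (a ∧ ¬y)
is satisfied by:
  {a: True, y: False}


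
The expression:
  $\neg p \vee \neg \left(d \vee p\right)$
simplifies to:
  $\neg p$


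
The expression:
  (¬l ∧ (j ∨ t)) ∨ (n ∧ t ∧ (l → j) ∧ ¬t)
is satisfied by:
  {t: True, j: True, l: False}
  {t: True, j: False, l: False}
  {j: True, t: False, l: False}


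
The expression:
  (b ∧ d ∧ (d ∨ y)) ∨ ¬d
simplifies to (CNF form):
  b ∨ ¬d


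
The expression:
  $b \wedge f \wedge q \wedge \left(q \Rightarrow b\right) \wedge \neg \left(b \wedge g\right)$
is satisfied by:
  {f: True, b: True, q: True, g: False}


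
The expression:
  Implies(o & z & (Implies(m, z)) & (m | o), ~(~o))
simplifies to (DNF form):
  True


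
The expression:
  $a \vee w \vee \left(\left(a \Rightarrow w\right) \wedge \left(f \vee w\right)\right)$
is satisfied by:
  {a: True, w: True, f: True}
  {a: True, w: True, f: False}
  {a: True, f: True, w: False}
  {a: True, f: False, w: False}
  {w: True, f: True, a: False}
  {w: True, f: False, a: False}
  {f: True, w: False, a: False}


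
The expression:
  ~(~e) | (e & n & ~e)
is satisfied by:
  {e: True}


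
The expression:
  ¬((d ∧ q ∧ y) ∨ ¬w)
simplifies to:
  w ∧ (¬d ∨ ¬q ∨ ¬y)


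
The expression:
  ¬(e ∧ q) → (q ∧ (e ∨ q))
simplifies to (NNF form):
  q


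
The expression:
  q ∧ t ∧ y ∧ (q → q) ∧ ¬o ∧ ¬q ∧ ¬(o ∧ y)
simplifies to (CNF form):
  False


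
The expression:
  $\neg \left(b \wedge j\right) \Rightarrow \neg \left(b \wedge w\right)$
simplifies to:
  $j \vee \neg b \vee \neg w$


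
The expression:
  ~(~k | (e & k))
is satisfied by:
  {k: True, e: False}


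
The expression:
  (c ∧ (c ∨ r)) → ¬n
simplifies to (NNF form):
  ¬c ∨ ¬n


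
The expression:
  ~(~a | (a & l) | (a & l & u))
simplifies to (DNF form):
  a & ~l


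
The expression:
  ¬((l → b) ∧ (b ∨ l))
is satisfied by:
  {b: False}


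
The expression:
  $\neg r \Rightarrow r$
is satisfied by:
  {r: True}


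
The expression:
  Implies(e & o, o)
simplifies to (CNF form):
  True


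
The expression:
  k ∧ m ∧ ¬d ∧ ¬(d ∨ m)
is never true.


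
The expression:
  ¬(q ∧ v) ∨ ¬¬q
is always true.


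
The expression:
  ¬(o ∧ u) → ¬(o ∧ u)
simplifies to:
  True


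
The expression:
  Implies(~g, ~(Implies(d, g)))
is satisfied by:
  {d: True, g: True}
  {d: True, g: False}
  {g: True, d: False}


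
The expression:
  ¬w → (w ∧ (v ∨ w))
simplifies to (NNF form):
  w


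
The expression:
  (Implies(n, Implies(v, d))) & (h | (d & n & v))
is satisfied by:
  {d: True, h: True, n: False, v: False}
  {h: True, n: False, v: False, d: False}
  {d: True, h: True, v: True, n: False}
  {h: True, v: True, n: False, d: False}
  {h: True, d: True, n: True, v: False}
  {h: True, n: True, v: False, d: False}
  {d: True, h: True, v: True, n: True}
  {d: True, n: True, v: True, h: False}


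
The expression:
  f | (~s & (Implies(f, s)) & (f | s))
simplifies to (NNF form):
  f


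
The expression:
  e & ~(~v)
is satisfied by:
  {e: True, v: True}


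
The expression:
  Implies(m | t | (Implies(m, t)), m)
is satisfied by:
  {m: True}


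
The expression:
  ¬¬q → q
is always true.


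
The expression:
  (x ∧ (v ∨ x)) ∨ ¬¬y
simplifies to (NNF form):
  x ∨ y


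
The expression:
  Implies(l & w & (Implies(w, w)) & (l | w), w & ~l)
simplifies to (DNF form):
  ~l | ~w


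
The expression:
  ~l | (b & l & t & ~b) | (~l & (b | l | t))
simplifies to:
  ~l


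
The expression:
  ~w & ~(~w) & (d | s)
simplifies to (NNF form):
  False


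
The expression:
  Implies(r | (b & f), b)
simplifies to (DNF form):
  b | ~r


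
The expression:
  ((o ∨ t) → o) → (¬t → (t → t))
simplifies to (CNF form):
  True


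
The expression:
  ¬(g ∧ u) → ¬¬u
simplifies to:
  u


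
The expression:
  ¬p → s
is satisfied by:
  {p: True, s: True}
  {p: True, s: False}
  {s: True, p: False}


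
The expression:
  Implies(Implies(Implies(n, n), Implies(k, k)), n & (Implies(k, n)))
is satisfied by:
  {n: True}


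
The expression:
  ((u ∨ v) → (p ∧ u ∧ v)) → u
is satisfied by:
  {v: True, u: True}
  {v: True, u: False}
  {u: True, v: False}


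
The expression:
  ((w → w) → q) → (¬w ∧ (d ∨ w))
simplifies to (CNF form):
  (d ∨ ¬q) ∧ (¬q ∨ ¬w)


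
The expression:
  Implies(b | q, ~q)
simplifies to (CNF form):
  ~q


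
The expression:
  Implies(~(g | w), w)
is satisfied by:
  {g: True, w: True}
  {g: True, w: False}
  {w: True, g: False}


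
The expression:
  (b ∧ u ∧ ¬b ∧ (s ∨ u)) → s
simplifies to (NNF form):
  True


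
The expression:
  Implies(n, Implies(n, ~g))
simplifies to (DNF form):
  ~g | ~n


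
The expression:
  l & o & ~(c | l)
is never true.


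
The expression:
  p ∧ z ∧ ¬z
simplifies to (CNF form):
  False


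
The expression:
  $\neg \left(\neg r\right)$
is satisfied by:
  {r: True}


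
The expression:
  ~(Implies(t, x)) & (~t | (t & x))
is never true.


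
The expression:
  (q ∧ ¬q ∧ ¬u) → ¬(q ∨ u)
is always true.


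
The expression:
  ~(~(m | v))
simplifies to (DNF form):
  m | v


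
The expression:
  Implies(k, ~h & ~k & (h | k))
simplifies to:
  ~k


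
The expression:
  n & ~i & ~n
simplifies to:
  False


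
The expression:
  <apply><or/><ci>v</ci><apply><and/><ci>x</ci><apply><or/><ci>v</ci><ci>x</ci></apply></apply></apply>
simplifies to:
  <apply><or/><ci>v</ci><ci>x</ci></apply>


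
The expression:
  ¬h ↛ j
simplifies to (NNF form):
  j ∨ ¬h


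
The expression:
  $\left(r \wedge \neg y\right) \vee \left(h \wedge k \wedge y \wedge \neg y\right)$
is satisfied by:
  {r: True, y: False}


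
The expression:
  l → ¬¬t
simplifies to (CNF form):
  t ∨ ¬l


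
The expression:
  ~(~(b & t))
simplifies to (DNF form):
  b & t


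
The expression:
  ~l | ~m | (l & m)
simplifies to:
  True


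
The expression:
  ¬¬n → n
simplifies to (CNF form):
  True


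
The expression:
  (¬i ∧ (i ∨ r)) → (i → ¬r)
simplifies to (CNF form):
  True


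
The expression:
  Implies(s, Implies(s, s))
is always true.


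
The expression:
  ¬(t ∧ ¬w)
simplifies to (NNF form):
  w ∨ ¬t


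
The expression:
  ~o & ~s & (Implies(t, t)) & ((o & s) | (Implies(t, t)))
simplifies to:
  ~o & ~s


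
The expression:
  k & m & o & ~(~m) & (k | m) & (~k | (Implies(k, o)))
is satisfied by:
  {m: True, o: True, k: True}


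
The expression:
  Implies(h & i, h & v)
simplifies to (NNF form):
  v | ~h | ~i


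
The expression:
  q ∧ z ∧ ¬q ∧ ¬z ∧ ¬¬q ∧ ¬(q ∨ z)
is never true.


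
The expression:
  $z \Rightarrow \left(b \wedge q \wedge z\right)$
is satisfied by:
  {q: True, b: True, z: False}
  {q: True, b: False, z: False}
  {b: True, q: False, z: False}
  {q: False, b: False, z: False}
  {q: True, z: True, b: True}


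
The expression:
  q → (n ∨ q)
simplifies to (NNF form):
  True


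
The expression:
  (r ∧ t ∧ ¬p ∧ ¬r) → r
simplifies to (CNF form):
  True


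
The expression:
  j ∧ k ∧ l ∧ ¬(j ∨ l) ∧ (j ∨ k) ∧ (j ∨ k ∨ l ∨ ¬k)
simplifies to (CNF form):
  False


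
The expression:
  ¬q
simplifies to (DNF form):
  ¬q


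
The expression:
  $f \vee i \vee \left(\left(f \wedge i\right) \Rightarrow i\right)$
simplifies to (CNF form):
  $\text{True}$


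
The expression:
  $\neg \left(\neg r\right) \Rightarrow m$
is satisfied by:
  {m: True, r: False}
  {r: False, m: False}
  {r: True, m: True}


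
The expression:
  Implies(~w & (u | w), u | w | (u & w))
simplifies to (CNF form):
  True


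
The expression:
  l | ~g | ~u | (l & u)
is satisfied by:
  {l: True, g: False, u: False}
  {g: False, u: False, l: False}
  {l: True, u: True, g: False}
  {u: True, g: False, l: False}
  {l: True, g: True, u: False}
  {g: True, l: False, u: False}
  {l: True, u: True, g: True}


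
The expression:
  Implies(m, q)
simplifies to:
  q | ~m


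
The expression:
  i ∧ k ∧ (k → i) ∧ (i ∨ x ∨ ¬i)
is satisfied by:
  {i: True, k: True}


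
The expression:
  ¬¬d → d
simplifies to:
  True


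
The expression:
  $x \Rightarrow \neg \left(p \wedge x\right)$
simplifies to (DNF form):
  $\neg p \vee \neg x$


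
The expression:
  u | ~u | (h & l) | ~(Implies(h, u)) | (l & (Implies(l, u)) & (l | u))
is always true.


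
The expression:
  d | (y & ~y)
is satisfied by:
  {d: True}


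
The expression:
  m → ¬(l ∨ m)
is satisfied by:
  {m: False}


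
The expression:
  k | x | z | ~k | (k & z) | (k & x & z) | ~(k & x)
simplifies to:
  True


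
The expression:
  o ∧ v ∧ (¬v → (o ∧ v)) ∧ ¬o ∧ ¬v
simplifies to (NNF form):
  False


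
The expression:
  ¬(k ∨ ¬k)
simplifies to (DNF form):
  False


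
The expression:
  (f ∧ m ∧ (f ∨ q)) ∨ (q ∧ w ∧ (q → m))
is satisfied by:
  {m: True, w: True, f: True, q: True}
  {m: True, w: True, f: True, q: False}
  {m: True, f: True, q: True, w: False}
  {m: True, f: True, q: False, w: False}
  {m: True, w: True, q: True, f: False}


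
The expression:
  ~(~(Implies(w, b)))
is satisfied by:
  {b: True, w: False}
  {w: False, b: False}
  {w: True, b: True}


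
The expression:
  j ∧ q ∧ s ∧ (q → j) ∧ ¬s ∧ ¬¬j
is never true.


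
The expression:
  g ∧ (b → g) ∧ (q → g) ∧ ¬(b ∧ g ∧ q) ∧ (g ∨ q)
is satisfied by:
  {g: True, q: False, b: False}
  {g: True, b: True, q: False}
  {g: True, q: True, b: False}


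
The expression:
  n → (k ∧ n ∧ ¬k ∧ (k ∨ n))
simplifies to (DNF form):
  ¬n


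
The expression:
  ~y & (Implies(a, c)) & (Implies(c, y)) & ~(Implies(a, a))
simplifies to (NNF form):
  False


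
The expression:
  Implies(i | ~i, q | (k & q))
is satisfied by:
  {q: True}


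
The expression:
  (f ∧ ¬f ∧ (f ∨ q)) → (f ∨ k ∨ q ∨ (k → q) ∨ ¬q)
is always true.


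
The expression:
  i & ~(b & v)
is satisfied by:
  {i: True, v: False, b: False}
  {b: True, i: True, v: False}
  {v: True, i: True, b: False}


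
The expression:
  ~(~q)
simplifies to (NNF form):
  q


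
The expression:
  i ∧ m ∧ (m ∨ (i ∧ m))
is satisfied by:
  {m: True, i: True}


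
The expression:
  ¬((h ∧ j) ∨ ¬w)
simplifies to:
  w ∧ (¬h ∨ ¬j)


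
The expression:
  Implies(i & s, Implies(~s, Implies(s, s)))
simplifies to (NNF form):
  True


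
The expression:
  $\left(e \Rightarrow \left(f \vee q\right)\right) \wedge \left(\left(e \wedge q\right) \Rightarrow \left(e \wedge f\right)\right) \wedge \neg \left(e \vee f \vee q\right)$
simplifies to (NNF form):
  $\neg e \wedge \neg f \wedge \neg q$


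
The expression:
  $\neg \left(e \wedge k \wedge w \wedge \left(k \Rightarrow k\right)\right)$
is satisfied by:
  {w: False, k: False, e: False}
  {e: True, w: False, k: False}
  {k: True, w: False, e: False}
  {e: True, k: True, w: False}
  {w: True, e: False, k: False}
  {e: True, w: True, k: False}
  {k: True, w: True, e: False}


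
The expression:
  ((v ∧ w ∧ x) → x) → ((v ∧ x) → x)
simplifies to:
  True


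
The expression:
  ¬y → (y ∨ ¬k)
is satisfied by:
  {y: True, k: False}
  {k: False, y: False}
  {k: True, y: True}


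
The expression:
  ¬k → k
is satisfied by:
  {k: True}


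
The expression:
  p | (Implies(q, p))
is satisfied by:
  {p: True, q: False}
  {q: False, p: False}
  {q: True, p: True}


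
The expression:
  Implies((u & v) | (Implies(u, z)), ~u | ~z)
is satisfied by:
  {u: False, z: False}
  {z: True, u: False}
  {u: True, z: False}


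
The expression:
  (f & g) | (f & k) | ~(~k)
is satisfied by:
  {k: True, g: True, f: True}
  {k: True, g: True, f: False}
  {k: True, f: True, g: False}
  {k: True, f: False, g: False}
  {g: True, f: True, k: False}


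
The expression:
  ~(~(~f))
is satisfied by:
  {f: False}


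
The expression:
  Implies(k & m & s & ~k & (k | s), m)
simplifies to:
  True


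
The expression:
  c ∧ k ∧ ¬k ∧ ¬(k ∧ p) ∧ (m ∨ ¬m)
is never true.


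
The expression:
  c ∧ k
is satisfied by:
  {c: True, k: True}


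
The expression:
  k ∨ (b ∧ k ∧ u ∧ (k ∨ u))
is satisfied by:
  {k: True}


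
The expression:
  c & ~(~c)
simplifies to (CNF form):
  c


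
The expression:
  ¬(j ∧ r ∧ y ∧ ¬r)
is always true.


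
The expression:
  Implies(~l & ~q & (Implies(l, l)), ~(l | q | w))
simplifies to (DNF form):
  l | q | ~w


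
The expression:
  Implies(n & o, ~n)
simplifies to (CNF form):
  ~n | ~o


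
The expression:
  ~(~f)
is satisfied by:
  {f: True}


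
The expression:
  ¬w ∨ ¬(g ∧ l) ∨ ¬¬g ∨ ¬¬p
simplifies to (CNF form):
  True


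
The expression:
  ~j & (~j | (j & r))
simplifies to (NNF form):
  ~j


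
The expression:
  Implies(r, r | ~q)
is always true.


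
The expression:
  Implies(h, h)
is always true.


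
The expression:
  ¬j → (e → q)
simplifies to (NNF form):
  j ∨ q ∨ ¬e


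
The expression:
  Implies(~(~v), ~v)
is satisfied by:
  {v: False}


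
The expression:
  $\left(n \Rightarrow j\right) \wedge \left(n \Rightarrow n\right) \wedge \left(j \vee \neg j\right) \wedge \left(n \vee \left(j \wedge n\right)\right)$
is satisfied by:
  {j: True, n: True}


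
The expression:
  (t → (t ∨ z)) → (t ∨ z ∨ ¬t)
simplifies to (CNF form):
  True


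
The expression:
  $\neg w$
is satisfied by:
  {w: False}


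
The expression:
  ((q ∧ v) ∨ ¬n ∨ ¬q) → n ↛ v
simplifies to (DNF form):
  n ∧ ¬v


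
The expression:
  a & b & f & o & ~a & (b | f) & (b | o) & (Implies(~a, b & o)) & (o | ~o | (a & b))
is never true.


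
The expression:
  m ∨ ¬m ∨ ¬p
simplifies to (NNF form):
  True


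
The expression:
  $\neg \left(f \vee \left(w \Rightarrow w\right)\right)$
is never true.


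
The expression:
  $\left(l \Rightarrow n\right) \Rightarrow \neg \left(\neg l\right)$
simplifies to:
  $l$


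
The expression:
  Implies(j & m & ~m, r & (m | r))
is always true.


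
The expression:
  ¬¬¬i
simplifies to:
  ¬i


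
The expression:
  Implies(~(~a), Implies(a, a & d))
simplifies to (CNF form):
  d | ~a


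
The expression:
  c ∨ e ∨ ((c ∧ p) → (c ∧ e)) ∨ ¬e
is always true.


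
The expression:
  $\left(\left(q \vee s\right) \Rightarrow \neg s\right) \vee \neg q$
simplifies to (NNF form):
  $\neg q \vee \neg s$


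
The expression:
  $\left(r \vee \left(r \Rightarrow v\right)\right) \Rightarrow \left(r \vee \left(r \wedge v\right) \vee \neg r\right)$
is always true.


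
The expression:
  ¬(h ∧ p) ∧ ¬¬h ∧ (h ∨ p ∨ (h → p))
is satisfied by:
  {h: True, p: False}


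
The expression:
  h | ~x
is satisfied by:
  {h: True, x: False}
  {x: False, h: False}
  {x: True, h: True}


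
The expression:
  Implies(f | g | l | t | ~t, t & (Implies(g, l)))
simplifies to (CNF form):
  t & (l | ~g)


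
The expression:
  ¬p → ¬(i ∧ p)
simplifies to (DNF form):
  True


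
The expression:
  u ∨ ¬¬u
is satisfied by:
  {u: True}


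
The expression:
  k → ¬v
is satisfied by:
  {k: False, v: False}
  {v: True, k: False}
  {k: True, v: False}


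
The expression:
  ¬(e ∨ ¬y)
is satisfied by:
  {y: True, e: False}


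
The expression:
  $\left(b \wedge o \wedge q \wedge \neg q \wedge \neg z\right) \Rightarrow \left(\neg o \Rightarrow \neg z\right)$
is always true.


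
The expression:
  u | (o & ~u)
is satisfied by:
  {o: True, u: True}
  {o: True, u: False}
  {u: True, o: False}


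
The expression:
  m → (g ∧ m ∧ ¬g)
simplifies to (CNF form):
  ¬m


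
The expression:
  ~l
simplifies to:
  ~l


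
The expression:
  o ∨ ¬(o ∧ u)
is always true.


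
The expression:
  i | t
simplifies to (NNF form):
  i | t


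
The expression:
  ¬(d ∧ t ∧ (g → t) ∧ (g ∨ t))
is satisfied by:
  {t: False, d: False}
  {d: True, t: False}
  {t: True, d: False}


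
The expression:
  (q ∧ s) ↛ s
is never true.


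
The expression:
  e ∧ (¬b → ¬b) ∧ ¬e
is never true.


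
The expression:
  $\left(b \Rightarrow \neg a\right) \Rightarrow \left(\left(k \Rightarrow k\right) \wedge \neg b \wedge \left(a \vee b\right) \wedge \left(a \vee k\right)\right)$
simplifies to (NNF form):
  $a$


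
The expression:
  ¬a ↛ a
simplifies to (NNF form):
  True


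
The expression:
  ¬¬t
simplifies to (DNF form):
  t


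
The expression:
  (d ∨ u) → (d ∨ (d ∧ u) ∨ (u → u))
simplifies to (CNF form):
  True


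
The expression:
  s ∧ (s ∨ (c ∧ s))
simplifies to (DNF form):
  s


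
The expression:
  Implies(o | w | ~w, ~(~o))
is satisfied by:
  {o: True}


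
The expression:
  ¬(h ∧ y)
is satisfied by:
  {h: False, y: False}
  {y: True, h: False}
  {h: True, y: False}


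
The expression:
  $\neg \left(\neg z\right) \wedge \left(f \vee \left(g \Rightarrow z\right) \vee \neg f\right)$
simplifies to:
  $z$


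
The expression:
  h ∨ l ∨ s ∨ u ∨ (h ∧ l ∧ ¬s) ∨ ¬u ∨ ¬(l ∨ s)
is always true.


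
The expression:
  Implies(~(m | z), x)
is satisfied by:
  {x: True, z: True, m: True}
  {x: True, z: True, m: False}
  {x: True, m: True, z: False}
  {x: True, m: False, z: False}
  {z: True, m: True, x: False}
  {z: True, m: False, x: False}
  {m: True, z: False, x: False}


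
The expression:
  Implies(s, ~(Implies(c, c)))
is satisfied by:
  {s: False}


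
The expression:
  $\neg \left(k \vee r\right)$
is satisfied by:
  {r: False, k: False}


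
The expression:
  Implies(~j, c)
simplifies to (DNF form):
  c | j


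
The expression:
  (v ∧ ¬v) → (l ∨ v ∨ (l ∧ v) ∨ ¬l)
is always true.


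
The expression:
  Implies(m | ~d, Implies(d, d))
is always true.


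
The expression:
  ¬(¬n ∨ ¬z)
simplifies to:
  n ∧ z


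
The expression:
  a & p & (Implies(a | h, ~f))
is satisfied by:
  {a: True, p: True, f: False}


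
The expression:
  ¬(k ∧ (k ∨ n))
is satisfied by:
  {k: False}


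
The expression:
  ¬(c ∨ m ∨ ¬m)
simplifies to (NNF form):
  False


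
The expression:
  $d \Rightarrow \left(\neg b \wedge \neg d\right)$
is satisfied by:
  {d: False}


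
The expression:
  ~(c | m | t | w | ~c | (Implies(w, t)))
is never true.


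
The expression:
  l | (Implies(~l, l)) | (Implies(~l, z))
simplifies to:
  l | z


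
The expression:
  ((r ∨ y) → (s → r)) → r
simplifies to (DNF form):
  r ∨ (s ∧ y)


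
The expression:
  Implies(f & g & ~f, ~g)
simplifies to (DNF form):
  True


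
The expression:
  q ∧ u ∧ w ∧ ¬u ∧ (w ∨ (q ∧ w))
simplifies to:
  False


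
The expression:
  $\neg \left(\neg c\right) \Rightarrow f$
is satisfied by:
  {f: True, c: False}
  {c: False, f: False}
  {c: True, f: True}


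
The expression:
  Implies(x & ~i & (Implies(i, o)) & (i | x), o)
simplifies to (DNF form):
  i | o | ~x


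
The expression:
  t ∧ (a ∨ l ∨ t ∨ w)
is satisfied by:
  {t: True}


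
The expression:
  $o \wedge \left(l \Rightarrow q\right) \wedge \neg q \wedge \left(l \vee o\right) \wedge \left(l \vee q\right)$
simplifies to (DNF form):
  $\text{False}$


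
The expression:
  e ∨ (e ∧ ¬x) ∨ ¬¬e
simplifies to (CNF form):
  e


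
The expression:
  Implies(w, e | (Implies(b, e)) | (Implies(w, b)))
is always true.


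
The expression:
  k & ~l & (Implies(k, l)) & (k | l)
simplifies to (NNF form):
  False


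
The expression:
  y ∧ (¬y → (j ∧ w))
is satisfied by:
  {y: True}


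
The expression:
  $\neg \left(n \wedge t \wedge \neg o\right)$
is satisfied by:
  {o: True, t: False, n: False}
  {t: False, n: False, o: False}
  {n: True, o: True, t: False}
  {n: True, t: False, o: False}
  {o: True, t: True, n: False}
  {t: True, o: False, n: False}
  {n: True, t: True, o: True}


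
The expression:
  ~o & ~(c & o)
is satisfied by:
  {o: False}


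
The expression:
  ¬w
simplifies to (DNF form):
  ¬w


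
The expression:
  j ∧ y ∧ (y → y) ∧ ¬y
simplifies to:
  False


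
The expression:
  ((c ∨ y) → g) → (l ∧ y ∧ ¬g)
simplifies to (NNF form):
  ¬g ∧ (c ∨ y)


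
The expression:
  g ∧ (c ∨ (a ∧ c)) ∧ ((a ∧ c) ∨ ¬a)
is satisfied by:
  {c: True, g: True}


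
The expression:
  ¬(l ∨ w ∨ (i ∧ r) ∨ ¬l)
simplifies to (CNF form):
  False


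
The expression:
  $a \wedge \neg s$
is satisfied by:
  {a: True, s: False}


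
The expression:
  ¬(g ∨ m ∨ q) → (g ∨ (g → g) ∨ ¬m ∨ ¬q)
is always true.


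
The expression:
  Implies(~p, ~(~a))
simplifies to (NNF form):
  a | p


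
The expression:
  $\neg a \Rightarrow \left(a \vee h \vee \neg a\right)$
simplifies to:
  $\text{True}$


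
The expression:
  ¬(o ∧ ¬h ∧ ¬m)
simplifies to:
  h ∨ m ∨ ¬o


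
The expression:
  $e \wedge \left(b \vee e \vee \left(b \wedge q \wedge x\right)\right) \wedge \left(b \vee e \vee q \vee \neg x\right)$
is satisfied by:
  {e: True}


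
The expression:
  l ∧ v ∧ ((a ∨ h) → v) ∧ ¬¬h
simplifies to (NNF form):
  h ∧ l ∧ v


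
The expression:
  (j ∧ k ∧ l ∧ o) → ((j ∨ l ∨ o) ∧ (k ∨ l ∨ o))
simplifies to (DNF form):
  True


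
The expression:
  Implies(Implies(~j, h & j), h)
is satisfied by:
  {h: True, j: False}
  {j: False, h: False}
  {j: True, h: True}


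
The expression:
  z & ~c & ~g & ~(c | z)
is never true.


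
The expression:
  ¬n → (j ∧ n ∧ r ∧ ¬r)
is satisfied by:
  {n: True}


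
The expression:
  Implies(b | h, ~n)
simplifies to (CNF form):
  (~b | ~n) & (~h | ~n)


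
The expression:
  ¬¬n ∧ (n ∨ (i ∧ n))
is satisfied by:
  {n: True}


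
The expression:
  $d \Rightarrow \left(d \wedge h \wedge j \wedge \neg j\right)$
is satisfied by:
  {d: False}


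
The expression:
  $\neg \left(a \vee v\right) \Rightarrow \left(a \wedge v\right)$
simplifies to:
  $a \vee v$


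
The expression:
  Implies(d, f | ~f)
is always true.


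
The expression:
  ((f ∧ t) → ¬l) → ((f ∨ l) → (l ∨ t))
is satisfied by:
  {t: True, l: True, f: False}
  {t: True, l: False, f: False}
  {l: True, t: False, f: False}
  {t: False, l: False, f: False}
  {f: True, t: True, l: True}
  {f: True, t: True, l: False}
  {f: True, l: True, t: False}


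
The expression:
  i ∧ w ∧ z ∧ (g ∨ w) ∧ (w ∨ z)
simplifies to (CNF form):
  i ∧ w ∧ z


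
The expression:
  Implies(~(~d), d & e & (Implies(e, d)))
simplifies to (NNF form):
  e | ~d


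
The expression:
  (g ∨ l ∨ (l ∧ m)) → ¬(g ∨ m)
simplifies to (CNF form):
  ¬g ∧ (¬l ∨ ¬m)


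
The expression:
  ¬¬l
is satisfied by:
  {l: True}


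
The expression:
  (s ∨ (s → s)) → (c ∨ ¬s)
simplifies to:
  c ∨ ¬s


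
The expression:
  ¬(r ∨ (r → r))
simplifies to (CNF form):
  False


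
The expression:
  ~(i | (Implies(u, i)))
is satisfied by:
  {u: True, i: False}


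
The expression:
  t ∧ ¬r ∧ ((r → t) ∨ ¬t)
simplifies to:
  t ∧ ¬r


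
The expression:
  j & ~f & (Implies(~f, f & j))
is never true.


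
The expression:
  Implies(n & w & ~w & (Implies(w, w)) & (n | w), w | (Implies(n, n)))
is always true.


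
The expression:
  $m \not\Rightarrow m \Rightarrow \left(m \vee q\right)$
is always true.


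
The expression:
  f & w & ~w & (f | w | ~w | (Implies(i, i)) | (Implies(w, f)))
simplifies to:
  False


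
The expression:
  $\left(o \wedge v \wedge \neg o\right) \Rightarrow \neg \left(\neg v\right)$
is always true.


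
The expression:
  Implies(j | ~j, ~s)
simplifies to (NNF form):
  ~s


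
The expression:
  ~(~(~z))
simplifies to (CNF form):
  ~z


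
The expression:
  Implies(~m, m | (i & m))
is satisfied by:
  {m: True}


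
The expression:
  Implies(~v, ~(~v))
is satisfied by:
  {v: True}


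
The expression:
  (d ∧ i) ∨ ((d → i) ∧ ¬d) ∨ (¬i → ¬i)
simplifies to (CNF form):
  True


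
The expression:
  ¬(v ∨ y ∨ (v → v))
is never true.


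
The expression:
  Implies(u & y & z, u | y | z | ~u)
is always true.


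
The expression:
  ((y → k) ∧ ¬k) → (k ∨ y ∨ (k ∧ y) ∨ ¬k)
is always true.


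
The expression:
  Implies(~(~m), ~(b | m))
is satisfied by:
  {m: False}


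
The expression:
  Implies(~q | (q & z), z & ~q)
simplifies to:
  (q & ~z) | (z & ~q)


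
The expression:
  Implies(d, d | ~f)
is always true.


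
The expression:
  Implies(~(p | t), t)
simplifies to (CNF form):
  p | t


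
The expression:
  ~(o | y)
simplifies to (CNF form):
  ~o & ~y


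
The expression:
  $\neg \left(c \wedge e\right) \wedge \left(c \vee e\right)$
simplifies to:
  $\left(c \wedge \neg e\right) \vee \left(e \wedge \neg c\right)$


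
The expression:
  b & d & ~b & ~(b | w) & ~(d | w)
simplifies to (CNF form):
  False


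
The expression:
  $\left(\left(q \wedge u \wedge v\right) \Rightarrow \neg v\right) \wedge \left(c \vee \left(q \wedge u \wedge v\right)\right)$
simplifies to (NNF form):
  $c \wedge \left(\neg q \vee \neg u \vee \neg v\right)$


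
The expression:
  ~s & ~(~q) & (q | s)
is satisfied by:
  {q: True, s: False}


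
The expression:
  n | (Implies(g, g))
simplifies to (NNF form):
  True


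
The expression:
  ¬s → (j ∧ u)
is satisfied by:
  {u: True, s: True, j: True}
  {u: True, s: True, j: False}
  {s: True, j: True, u: False}
  {s: True, j: False, u: False}
  {u: True, j: True, s: False}


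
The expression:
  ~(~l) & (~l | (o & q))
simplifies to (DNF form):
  l & o & q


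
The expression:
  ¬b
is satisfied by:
  {b: False}


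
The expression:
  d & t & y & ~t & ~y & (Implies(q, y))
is never true.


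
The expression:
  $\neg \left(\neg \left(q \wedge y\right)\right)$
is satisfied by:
  {y: True, q: True}


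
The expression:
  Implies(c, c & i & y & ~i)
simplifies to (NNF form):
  ~c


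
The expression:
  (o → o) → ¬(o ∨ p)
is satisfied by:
  {o: False, p: False}


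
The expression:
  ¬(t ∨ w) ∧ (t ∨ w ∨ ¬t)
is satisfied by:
  {w: False, t: False}


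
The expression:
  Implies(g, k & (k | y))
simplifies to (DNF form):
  k | ~g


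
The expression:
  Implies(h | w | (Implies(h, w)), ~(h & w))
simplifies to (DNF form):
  ~h | ~w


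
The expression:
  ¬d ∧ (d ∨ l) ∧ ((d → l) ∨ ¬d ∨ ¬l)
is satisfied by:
  {l: True, d: False}


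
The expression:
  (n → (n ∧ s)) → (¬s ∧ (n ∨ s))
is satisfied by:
  {n: True, s: False}


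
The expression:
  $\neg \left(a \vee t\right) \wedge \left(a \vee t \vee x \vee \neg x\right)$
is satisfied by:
  {t: False, a: False}


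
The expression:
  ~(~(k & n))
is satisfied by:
  {n: True, k: True}


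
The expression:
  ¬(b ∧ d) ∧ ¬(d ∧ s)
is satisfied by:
  {b: False, d: False, s: False}
  {s: True, b: False, d: False}
  {b: True, s: False, d: False}
  {s: True, b: True, d: False}
  {d: True, s: False, b: False}


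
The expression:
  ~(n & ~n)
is always true.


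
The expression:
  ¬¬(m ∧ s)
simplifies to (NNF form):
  m ∧ s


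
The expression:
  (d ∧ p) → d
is always true.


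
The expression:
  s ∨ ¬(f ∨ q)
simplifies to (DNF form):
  s ∨ (¬f ∧ ¬q)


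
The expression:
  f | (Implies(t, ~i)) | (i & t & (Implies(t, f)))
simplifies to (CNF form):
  f | ~i | ~t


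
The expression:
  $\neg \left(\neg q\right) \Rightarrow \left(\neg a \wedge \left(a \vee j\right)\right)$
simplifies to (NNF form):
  $\left(j \wedge \neg a\right) \vee \neg q$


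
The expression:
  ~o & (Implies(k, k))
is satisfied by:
  {o: False}


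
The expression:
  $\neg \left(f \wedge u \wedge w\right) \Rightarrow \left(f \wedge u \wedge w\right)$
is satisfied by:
  {u: True, w: True, f: True}


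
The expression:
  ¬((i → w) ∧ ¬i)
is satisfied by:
  {i: True}


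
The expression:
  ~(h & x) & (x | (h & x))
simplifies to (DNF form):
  x & ~h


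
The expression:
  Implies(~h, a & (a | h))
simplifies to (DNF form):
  a | h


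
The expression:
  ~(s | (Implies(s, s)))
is never true.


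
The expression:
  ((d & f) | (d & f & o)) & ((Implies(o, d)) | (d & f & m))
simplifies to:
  d & f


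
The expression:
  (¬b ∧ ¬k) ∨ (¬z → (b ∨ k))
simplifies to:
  True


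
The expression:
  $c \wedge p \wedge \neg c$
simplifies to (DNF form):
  $\text{False}$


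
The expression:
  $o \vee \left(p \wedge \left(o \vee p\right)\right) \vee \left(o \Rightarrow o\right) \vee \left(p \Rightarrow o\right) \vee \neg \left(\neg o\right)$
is always true.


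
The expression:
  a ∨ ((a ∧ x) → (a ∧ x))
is always true.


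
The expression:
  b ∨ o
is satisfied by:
  {b: True, o: True}
  {b: True, o: False}
  {o: True, b: False}


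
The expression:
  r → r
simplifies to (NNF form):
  True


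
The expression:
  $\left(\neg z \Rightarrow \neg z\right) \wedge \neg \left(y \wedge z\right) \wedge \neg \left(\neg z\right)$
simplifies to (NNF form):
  $z \wedge \neg y$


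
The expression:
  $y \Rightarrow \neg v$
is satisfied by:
  {v: False, y: False}
  {y: True, v: False}
  {v: True, y: False}


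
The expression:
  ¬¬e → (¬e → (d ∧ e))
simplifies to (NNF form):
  True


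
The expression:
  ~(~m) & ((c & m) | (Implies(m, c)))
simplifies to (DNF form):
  c & m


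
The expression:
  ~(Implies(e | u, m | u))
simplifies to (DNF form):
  e & ~m & ~u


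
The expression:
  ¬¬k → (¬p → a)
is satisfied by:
  {a: True, p: True, k: False}
  {a: True, k: False, p: False}
  {p: True, k: False, a: False}
  {p: False, k: False, a: False}
  {a: True, p: True, k: True}
  {a: True, k: True, p: False}
  {p: True, k: True, a: False}


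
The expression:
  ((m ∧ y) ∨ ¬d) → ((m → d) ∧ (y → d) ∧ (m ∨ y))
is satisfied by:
  {d: True}


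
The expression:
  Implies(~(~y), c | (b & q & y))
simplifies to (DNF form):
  c | ~y | (b & q)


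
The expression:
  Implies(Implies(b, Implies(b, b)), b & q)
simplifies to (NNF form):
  b & q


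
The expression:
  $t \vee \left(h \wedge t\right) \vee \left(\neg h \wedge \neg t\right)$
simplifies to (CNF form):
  $t \vee \neg h$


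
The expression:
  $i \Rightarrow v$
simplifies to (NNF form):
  $v \vee \neg i$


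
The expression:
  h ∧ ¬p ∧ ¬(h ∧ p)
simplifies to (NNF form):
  h ∧ ¬p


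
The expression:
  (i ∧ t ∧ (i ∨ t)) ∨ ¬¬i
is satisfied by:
  {i: True}


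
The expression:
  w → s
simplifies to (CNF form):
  s ∨ ¬w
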